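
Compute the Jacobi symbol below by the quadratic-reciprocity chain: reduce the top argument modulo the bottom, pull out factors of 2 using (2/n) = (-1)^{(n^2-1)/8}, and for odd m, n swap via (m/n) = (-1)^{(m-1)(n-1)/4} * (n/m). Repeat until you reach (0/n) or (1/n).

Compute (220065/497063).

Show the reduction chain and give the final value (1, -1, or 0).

0

flip (220065/497063) -> (497063/220065): both odd, 220065 mod 4 = 1, 497063 mod 4 = 3, so the flip contributes +1; sign now +1
(497063/220065): 497063 mod 220065 = 56933, so (497063/220065) = (56933/220065)
flip (56933/220065) -> (220065/56933): both odd, 56933 mod 4 = 1, 220065 mod 4 = 1, so the flip contributes +1; sign now +1
(220065/56933): 220065 mod 56933 = 49266, so (220065/56933) = (49266/56933)
factor out 2^1: 49266 = 2^1·24633; with 56933 mod 8 = 5, (2/56933) = -1; sign now -1; continue with (24633/56933)
flip (24633/56933) -> (56933/24633): both odd, 24633 mod 4 = 1, 56933 mod 4 = 1, so the flip contributes +1; sign now -1
(56933/24633): 56933 mod 24633 = 7667, so (56933/24633) = (7667/24633)
flip (7667/24633) -> (24633/7667): both odd, 7667 mod 4 = 3, 24633 mod 4 = 1, so the flip contributes +1; sign now -1
(24633/7667): 24633 mod 7667 = 1632, so (24633/7667) = (1632/7667)
factor out 2^5: 1632 = 2^5·51; with 7667 mod 8 = 3, (2/7667) = -1; sign now +1; continue with (51/7667)
flip (51/7667) -> (7667/51): both odd, 51 mod 4 = 3, 7667 mod 4 = 3, so the flip contributes -1; sign now -1
(7667/51): 7667 mod 51 = 17, so (7667/51) = (17/51)
flip (17/51) -> (51/17): both odd, 17 mod 4 = 1, 51 mod 4 = 3, so the flip contributes +1; sign now -1
(51/17): 51 mod 17 = 0, so (51/17) = (0/17)
reached (0/17); gcd(a, n) > 1, so (0/17) = 0 and the symbol is 0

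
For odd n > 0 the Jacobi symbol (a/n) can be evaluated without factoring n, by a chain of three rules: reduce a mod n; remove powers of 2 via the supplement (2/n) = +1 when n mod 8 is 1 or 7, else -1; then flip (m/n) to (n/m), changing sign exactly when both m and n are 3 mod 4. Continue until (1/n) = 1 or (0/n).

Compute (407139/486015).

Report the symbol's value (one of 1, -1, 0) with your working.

reciprocity: (407139/486015) = -1·(486015/407139) since 407139 mod 4 = 3, 486015 mod 4 = 3; sign now -1
(486015/407139) = (78876/407139)   [reduce mod 407139]
78876 = 2^2·19719; (2/407139) = -1 since 407139 mod 8 = 3, so (78876/407139) = (-1)^2·(19719/407139); sign now -1
reciprocity: (19719/407139) = -1·(407139/19719) since 19719 mod 4 = 3, 407139 mod 4 = 3; sign now +1
(407139/19719) = (12759/19719)   [reduce mod 19719]
reciprocity: (12759/19719) = -1·(19719/12759) since 12759 mod 4 = 3, 19719 mod 4 = 3; sign now -1
(19719/12759) = (6960/12759)   [reduce mod 12759]
6960 = 2^4·435; (2/12759) = +1 since 12759 mod 8 = 7, so (6960/12759) = (+1)^4·(435/12759); sign now -1
reciprocity: (435/12759) = -1·(12759/435) since 435 mod 4 = 3, 12759 mod 4 = 3; sign now +1
(12759/435) = (144/435)   [reduce mod 435]
144 = 2^4·9; (2/435) = -1 since 435 mod 8 = 3, so (144/435) = (-1)^4·(9/435); sign now +1
reciprocity: (9/435) = +1·(435/9) since 9 mod 4 = 1, 435 mod 4 = 3; sign now +1
(435/9) = (3/9)   [reduce mod 9]
reciprocity: (3/9) = +1·(9/3) since 3 mod 4 = 3, 9 mod 4 = 1; sign now +1
(9/3) = (0/3)   [reduce mod 3]
(0/3) = 0   [gcd(a, n) > 1]; final value = 0

0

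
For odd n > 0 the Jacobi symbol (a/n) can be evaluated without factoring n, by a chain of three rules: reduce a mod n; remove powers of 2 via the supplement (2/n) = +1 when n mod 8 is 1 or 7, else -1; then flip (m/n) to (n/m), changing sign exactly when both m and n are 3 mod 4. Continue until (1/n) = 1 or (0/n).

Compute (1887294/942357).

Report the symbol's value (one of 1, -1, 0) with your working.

0

(1887294/942357): 1887294 mod 942357 = 2580, so (1887294/942357) = (2580/942357)
factor out 2^2: 2580 = 2^2·645; with 942357 mod 8 = 5, (2/942357) = -1; sign now +1; continue with (645/942357)
flip (645/942357) -> (942357/645): both odd, 645 mod 4 = 1, 942357 mod 4 = 1, so the flip contributes +1; sign now +1
(942357/645): 942357 mod 645 = 12, so (942357/645) = (12/645)
factor out 2^2: 12 = 2^2·3; with 645 mod 8 = 5, (2/645) = -1; sign now +1; continue with (3/645)
flip (3/645) -> (645/3): both odd, 3 mod 4 = 3, 645 mod 4 = 1, so the flip contributes +1; sign now +1
(645/3): 645 mod 3 = 0, so (645/3) = (0/3)
reached (0/3); gcd(a, n) > 1, so (0/3) = 0 and the symbol is 0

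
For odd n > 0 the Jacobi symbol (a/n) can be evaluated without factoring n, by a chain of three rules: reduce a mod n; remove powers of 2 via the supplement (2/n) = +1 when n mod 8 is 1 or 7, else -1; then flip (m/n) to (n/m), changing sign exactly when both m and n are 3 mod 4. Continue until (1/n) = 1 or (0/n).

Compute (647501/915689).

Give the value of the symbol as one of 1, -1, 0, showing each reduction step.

flip (647501/915689) -> (915689/647501): both odd, 647501 mod 4 = 1, 915689 mod 4 = 1, so the flip contributes +1; sign now +1
(915689/647501): 915689 mod 647501 = 268188, so (915689/647501) = (268188/647501)
factor out 2^2: 268188 = 2^2·67047; with 647501 mod 8 = 5, (2/647501) = -1; sign now +1; continue with (67047/647501)
flip (67047/647501) -> (647501/67047): both odd, 67047 mod 4 = 3, 647501 mod 4 = 1, so the flip contributes +1; sign now +1
(647501/67047): 647501 mod 67047 = 44078, so (647501/67047) = (44078/67047)
factor out 2^1: 44078 = 2^1·22039; with 67047 mod 8 = 7, (2/67047) = +1; sign now +1; continue with (22039/67047)
flip (22039/67047) -> (67047/22039): both odd, 22039 mod 4 = 3, 67047 mod 4 = 3, so the flip contributes -1; sign now -1
(67047/22039): 67047 mod 22039 = 930, so (67047/22039) = (930/22039)
factor out 2^1: 930 = 2^1·465; with 22039 mod 8 = 7, (2/22039) = +1; sign now -1; continue with (465/22039)
flip (465/22039) -> (22039/465): both odd, 465 mod 4 = 1, 22039 mod 4 = 3, so the flip contributes +1; sign now -1
(22039/465): 22039 mod 465 = 184, so (22039/465) = (184/465)
factor out 2^3: 184 = 2^3·23; with 465 mod 8 = 1, (2/465) = +1; sign now -1; continue with (23/465)
flip (23/465) -> (465/23): both odd, 23 mod 4 = 3, 465 mod 4 = 1, so the flip contributes +1; sign now -1
(465/23): 465 mod 23 = 5, so (465/23) = (5/23)
flip (5/23) -> (23/5): both odd, 5 mod 4 = 1, 23 mod 4 = 3, so the flip contributes +1; sign now -1
(23/5): 23 mod 5 = 3, so (23/5) = (3/5)
flip (3/5) -> (5/3): both odd, 3 mod 4 = 3, 5 mod 4 = 1, so the flip contributes +1; sign now -1
(5/3): 5 mod 3 = 2, so (5/3) = (2/3)
factor out 2^1: 2 = 2^1·1; with 3 mod 8 = 3, (2/3) = -1; sign now +1; continue with (1/3)
reached (1/3) = 1, so the symbol is +1

1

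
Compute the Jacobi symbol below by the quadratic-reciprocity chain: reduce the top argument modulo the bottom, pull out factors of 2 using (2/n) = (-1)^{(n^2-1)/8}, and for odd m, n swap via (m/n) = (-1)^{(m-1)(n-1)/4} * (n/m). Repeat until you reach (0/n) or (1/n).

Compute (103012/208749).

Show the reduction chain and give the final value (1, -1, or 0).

1

103012 = 2^2·25753; (2/208749) = -1 since 208749 mod 8 = 5, so (103012/208749) = (-1)^2·(25753/208749); sign now +1
reciprocity: (25753/208749) = +1·(208749/25753) since 25753 mod 4 = 1, 208749 mod 4 = 1; sign now +1
(208749/25753) = (2725/25753)   [reduce mod 25753]
reciprocity: (2725/25753) = +1·(25753/2725) since 2725 mod 4 = 1, 25753 mod 4 = 1; sign now +1
(25753/2725) = (1228/2725)   [reduce mod 2725]
1228 = 2^2·307; (2/2725) = -1 since 2725 mod 8 = 5, so (1228/2725) = (-1)^2·(307/2725); sign now +1
reciprocity: (307/2725) = +1·(2725/307) since 307 mod 4 = 3, 2725 mod 4 = 1; sign now +1
(2725/307) = (269/307)   [reduce mod 307]
reciprocity: (269/307) = +1·(307/269) since 269 mod 4 = 1, 307 mod 4 = 3; sign now +1
(307/269) = (38/269)   [reduce mod 269]
38 = 2^1·19; (2/269) = -1 since 269 mod 8 = 5, so (38/269) = (-1)^1·(19/269); sign now -1
reciprocity: (19/269) = +1·(269/19) since 19 mod 4 = 3, 269 mod 4 = 1; sign now -1
(269/19) = (3/19)   [reduce mod 19]
reciprocity: (3/19) = -1·(19/3) since 3 mod 4 = 3, 19 mod 4 = 3; sign now +1
(19/3) = (1/3)   [reduce mod 3]
(1/3) = 1; final value = sign = +1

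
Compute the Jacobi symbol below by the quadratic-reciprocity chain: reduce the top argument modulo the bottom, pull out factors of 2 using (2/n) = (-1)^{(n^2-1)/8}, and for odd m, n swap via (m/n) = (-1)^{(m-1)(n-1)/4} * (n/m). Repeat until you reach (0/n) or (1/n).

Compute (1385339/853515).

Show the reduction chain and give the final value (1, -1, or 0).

1

(1385339/853515): 1385339 mod 853515 = 531824, so (1385339/853515) = (531824/853515)
factor out 2^4: 531824 = 2^4·33239; with 853515 mod 8 = 3, (2/853515) = -1; sign now +1; continue with (33239/853515)
flip (33239/853515) -> (853515/33239): both odd, 33239 mod 4 = 3, 853515 mod 4 = 3, so the flip contributes -1; sign now -1
(853515/33239): 853515 mod 33239 = 22540, so (853515/33239) = (22540/33239)
factor out 2^2: 22540 = 2^2·5635; with 33239 mod 8 = 7, (2/33239) = +1; sign now -1; continue with (5635/33239)
flip (5635/33239) -> (33239/5635): both odd, 5635 mod 4 = 3, 33239 mod 4 = 3, so the flip contributes -1; sign now +1
(33239/5635): 33239 mod 5635 = 5064, so (33239/5635) = (5064/5635)
factor out 2^3: 5064 = 2^3·633; with 5635 mod 8 = 3, (2/5635) = -1; sign now -1; continue with (633/5635)
flip (633/5635) -> (5635/633): both odd, 633 mod 4 = 1, 5635 mod 4 = 3, so the flip contributes +1; sign now -1
(5635/633): 5635 mod 633 = 571, so (5635/633) = (571/633)
flip (571/633) -> (633/571): both odd, 571 mod 4 = 3, 633 mod 4 = 1, so the flip contributes +1; sign now -1
(633/571): 633 mod 571 = 62, so (633/571) = (62/571)
factor out 2^1: 62 = 2^1·31; with 571 mod 8 = 3, (2/571) = -1; sign now +1; continue with (31/571)
flip (31/571) -> (571/31): both odd, 31 mod 4 = 3, 571 mod 4 = 3, so the flip contributes -1; sign now -1
(571/31): 571 mod 31 = 13, so (571/31) = (13/31)
flip (13/31) -> (31/13): both odd, 13 mod 4 = 1, 31 mod 4 = 3, so the flip contributes +1; sign now -1
(31/13): 31 mod 13 = 5, so (31/13) = (5/13)
flip (5/13) -> (13/5): both odd, 5 mod 4 = 1, 13 mod 4 = 1, so the flip contributes +1; sign now -1
(13/5): 13 mod 5 = 3, so (13/5) = (3/5)
flip (3/5) -> (5/3): both odd, 3 mod 4 = 3, 5 mod 4 = 1, so the flip contributes +1; sign now -1
(5/3): 5 mod 3 = 2, so (5/3) = (2/3)
factor out 2^1: 2 = 2^1·1; with 3 mod 8 = 3, (2/3) = -1; sign now +1; continue with (1/3)
reached (1/3) = 1, so the symbol is +1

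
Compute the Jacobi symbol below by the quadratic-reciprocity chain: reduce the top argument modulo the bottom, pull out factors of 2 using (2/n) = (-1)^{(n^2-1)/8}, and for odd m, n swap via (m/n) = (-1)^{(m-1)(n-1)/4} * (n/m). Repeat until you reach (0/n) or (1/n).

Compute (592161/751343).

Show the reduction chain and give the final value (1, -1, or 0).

flip (592161/751343) -> (751343/592161): both odd, 592161 mod 4 = 1, 751343 mod 4 = 3, so the flip contributes +1; sign now +1
(751343/592161): 751343 mod 592161 = 159182, so (751343/592161) = (159182/592161)
factor out 2^1: 159182 = 2^1·79591; with 592161 mod 8 = 1, (2/592161) = +1; sign now +1; continue with (79591/592161)
flip (79591/592161) -> (592161/79591): both odd, 79591 mod 4 = 3, 592161 mod 4 = 1, so the flip contributes +1; sign now +1
(592161/79591): 592161 mod 79591 = 35024, so (592161/79591) = (35024/79591)
factor out 2^4: 35024 = 2^4·2189; with 79591 mod 8 = 7, (2/79591) = +1; sign now +1; continue with (2189/79591)
flip (2189/79591) -> (79591/2189): both odd, 2189 mod 4 = 1, 79591 mod 4 = 3, so the flip contributes +1; sign now +1
(79591/2189): 79591 mod 2189 = 787, so (79591/2189) = (787/2189)
flip (787/2189) -> (2189/787): both odd, 787 mod 4 = 3, 2189 mod 4 = 1, so the flip contributes +1; sign now +1
(2189/787): 2189 mod 787 = 615, so (2189/787) = (615/787)
flip (615/787) -> (787/615): both odd, 615 mod 4 = 3, 787 mod 4 = 3, so the flip contributes -1; sign now -1
(787/615): 787 mod 615 = 172, so (787/615) = (172/615)
factor out 2^2: 172 = 2^2·43; with 615 mod 8 = 7, (2/615) = +1; sign now -1; continue with (43/615)
flip (43/615) -> (615/43): both odd, 43 mod 4 = 3, 615 mod 4 = 3, so the flip contributes -1; sign now +1
(615/43): 615 mod 43 = 13, so (615/43) = (13/43)
flip (13/43) -> (43/13): both odd, 13 mod 4 = 1, 43 mod 4 = 3, so the flip contributes +1; sign now +1
(43/13): 43 mod 13 = 4, so (43/13) = (4/13)
factor out 2^2: 4 = 2^2·1; with 13 mod 8 = 5, (2/13) = -1; sign now +1; continue with (1/13)
reached (1/13) = 1, so the symbol is +1

1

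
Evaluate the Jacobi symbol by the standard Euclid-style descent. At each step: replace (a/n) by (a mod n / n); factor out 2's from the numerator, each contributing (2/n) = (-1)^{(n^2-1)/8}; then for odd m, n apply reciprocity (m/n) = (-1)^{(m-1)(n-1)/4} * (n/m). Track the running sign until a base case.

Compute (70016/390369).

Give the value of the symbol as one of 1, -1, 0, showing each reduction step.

factor out 2^7: 70016 = 2^7·547; with 390369 mod 8 = 1, (2/390369) = +1; sign now +1; continue with (547/390369)
flip (547/390369) -> (390369/547): both odd, 547 mod 4 = 3, 390369 mod 4 = 1, so the flip contributes +1; sign now +1
(390369/547): 390369 mod 547 = 358, so (390369/547) = (358/547)
factor out 2^1: 358 = 2^1·179; with 547 mod 8 = 3, (2/547) = -1; sign now -1; continue with (179/547)
flip (179/547) -> (547/179): both odd, 179 mod 4 = 3, 547 mod 4 = 3, so the flip contributes -1; sign now +1
(547/179): 547 mod 179 = 10, so (547/179) = (10/179)
factor out 2^1: 10 = 2^1·5; with 179 mod 8 = 3, (2/179) = -1; sign now -1; continue with (5/179)
flip (5/179) -> (179/5): both odd, 5 mod 4 = 1, 179 mod 4 = 3, so the flip contributes +1; sign now -1
(179/5): 179 mod 5 = 4, so (179/5) = (4/5)
factor out 2^2: 4 = 2^2·1; with 5 mod 8 = 5, (2/5) = -1; sign now -1; continue with (1/5)
reached (1/5) = 1, so the symbol is -1

-1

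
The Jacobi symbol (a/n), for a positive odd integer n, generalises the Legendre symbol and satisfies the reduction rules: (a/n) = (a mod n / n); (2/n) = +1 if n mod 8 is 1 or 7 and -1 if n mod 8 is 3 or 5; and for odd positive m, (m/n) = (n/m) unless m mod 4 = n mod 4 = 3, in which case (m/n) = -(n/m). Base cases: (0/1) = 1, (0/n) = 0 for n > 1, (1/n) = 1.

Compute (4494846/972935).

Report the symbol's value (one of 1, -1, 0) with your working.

1

(4494846/972935): 4494846 mod 972935 = 603106, so (4494846/972935) = (603106/972935)
factor out 2^1: 603106 = 2^1·301553; with 972935 mod 8 = 7, (2/972935) = +1; sign now +1; continue with (301553/972935)
flip (301553/972935) -> (972935/301553): both odd, 301553 mod 4 = 1, 972935 mod 4 = 3, so the flip contributes +1; sign now +1
(972935/301553): 972935 mod 301553 = 68276, so (972935/301553) = (68276/301553)
factor out 2^2: 68276 = 2^2·17069; with 301553 mod 8 = 1, (2/301553) = +1; sign now +1; continue with (17069/301553)
flip (17069/301553) -> (301553/17069): both odd, 17069 mod 4 = 1, 301553 mod 4 = 1, so the flip contributes +1; sign now +1
(301553/17069): 301553 mod 17069 = 11380, so (301553/17069) = (11380/17069)
factor out 2^2: 11380 = 2^2·2845; with 17069 mod 8 = 5, (2/17069) = -1; sign now +1; continue with (2845/17069)
flip (2845/17069) -> (17069/2845): both odd, 2845 mod 4 = 1, 17069 mod 4 = 1, so the flip contributes +1; sign now +1
(17069/2845): 17069 mod 2845 = 2844, so (17069/2845) = (2844/2845)
factor out 2^2: 2844 = 2^2·711; with 2845 mod 8 = 5, (2/2845) = -1; sign now +1; continue with (711/2845)
flip (711/2845) -> (2845/711): both odd, 711 mod 4 = 3, 2845 mod 4 = 1, so the flip contributes +1; sign now +1
(2845/711): 2845 mod 711 = 1, so (2845/711) = (1/711)
reached (1/711) = 1, so the symbol is +1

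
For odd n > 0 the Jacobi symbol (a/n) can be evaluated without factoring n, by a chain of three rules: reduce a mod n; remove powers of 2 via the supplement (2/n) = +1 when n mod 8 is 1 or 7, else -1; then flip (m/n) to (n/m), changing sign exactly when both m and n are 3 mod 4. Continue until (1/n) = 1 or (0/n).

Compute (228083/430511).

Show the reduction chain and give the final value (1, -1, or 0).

flip (228083/430511) -> (430511/228083): both odd, 228083 mod 4 = 3, 430511 mod 4 = 3, so the flip contributes -1; sign now -1
(430511/228083): 430511 mod 228083 = 202428, so (430511/228083) = (202428/228083)
factor out 2^2: 202428 = 2^2·50607; with 228083 mod 8 = 3, (2/228083) = -1; sign now -1; continue with (50607/228083)
flip (50607/228083) -> (228083/50607): both odd, 50607 mod 4 = 3, 228083 mod 4 = 3, so the flip contributes -1; sign now +1
(228083/50607): 228083 mod 50607 = 25655, so (228083/50607) = (25655/50607)
flip (25655/50607) -> (50607/25655): both odd, 25655 mod 4 = 3, 50607 mod 4 = 3, so the flip contributes -1; sign now -1
(50607/25655): 50607 mod 25655 = 24952, so (50607/25655) = (24952/25655)
factor out 2^3: 24952 = 2^3·3119; with 25655 mod 8 = 7, (2/25655) = +1; sign now -1; continue with (3119/25655)
flip (3119/25655) -> (25655/3119): both odd, 3119 mod 4 = 3, 25655 mod 4 = 3, so the flip contributes -1; sign now +1
(25655/3119): 25655 mod 3119 = 703, so (25655/3119) = (703/3119)
flip (703/3119) -> (3119/703): both odd, 703 mod 4 = 3, 3119 mod 4 = 3, so the flip contributes -1; sign now -1
(3119/703): 3119 mod 703 = 307, so (3119/703) = (307/703)
flip (307/703) -> (703/307): both odd, 307 mod 4 = 3, 703 mod 4 = 3, so the flip contributes -1; sign now +1
(703/307): 703 mod 307 = 89, so (703/307) = (89/307)
flip (89/307) -> (307/89): both odd, 89 mod 4 = 1, 307 mod 4 = 3, so the flip contributes +1; sign now +1
(307/89): 307 mod 89 = 40, so (307/89) = (40/89)
factor out 2^3: 40 = 2^3·5; with 89 mod 8 = 1, (2/89) = +1; sign now +1; continue with (5/89)
flip (5/89) -> (89/5): both odd, 5 mod 4 = 1, 89 mod 4 = 1, so the flip contributes +1; sign now +1
(89/5): 89 mod 5 = 4, so (89/5) = (4/5)
factor out 2^2: 4 = 2^2·1; with 5 mod 8 = 5, (2/5) = -1; sign now +1; continue with (1/5)
reached (1/5) = 1, so the symbol is +1

1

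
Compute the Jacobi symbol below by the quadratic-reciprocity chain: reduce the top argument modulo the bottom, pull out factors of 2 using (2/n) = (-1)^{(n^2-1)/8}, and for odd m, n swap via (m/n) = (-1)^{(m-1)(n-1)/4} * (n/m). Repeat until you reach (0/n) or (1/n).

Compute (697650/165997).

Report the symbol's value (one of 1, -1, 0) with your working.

(697650/165997) = (33662/165997)   [reduce mod 165997]
33662 = 2^1·16831; (2/165997) = -1 since 165997 mod 8 = 5, so (33662/165997) = (-1)^1·(16831/165997); sign now -1
reciprocity: (16831/165997) = +1·(165997/16831) since 16831 mod 4 = 3, 165997 mod 4 = 1; sign now -1
(165997/16831) = (14518/16831)   [reduce mod 16831]
14518 = 2^1·7259; (2/16831) = +1 since 16831 mod 8 = 7, so (14518/16831) = (+1)^1·(7259/16831); sign now -1
reciprocity: (7259/16831) = -1·(16831/7259) since 7259 mod 4 = 3, 16831 mod 4 = 3; sign now +1
(16831/7259) = (2313/7259)   [reduce mod 7259]
reciprocity: (2313/7259) = +1·(7259/2313) since 2313 mod 4 = 1, 7259 mod 4 = 3; sign now +1
(7259/2313) = (320/2313)   [reduce mod 2313]
320 = 2^6·5; (2/2313) = +1 since 2313 mod 8 = 1, so (320/2313) = (+1)^6·(5/2313); sign now +1
reciprocity: (5/2313) = +1·(2313/5) since 5 mod 4 = 1, 2313 mod 4 = 1; sign now +1
(2313/5) = (3/5)   [reduce mod 5]
reciprocity: (3/5) = +1·(5/3) since 3 mod 4 = 3, 5 mod 4 = 1; sign now +1
(5/3) = (2/3)   [reduce mod 3]
2 = 2^1·1; (2/3) = -1 since 3 mod 8 = 3, so (2/3) = (-1)^1·(1/3); sign now -1
(1/3) = 1; final value = sign = -1

-1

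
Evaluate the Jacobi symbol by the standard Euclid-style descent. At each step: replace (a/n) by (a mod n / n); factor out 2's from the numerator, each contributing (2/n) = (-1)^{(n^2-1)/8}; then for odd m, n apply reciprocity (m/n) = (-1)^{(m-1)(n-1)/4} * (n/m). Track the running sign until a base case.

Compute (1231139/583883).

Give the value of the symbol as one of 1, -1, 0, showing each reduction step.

-1

(1231139/583883) = (63373/583883)   [reduce mod 583883]
reciprocity: (63373/583883) = +1·(583883/63373) since 63373 mod 4 = 1, 583883 mod 4 = 3; sign now +1
(583883/63373) = (13526/63373)   [reduce mod 63373]
13526 = 2^1·6763; (2/63373) = -1 since 63373 mod 8 = 5, so (13526/63373) = (-1)^1·(6763/63373); sign now -1
reciprocity: (6763/63373) = +1·(63373/6763) since 6763 mod 4 = 3, 63373 mod 4 = 1; sign now -1
(63373/6763) = (2506/6763)   [reduce mod 6763]
2506 = 2^1·1253; (2/6763) = -1 since 6763 mod 8 = 3, so (2506/6763) = (-1)^1·(1253/6763); sign now +1
reciprocity: (1253/6763) = +1·(6763/1253) since 1253 mod 4 = 1, 6763 mod 4 = 3; sign now +1
(6763/1253) = (498/1253)   [reduce mod 1253]
498 = 2^1·249; (2/1253) = -1 since 1253 mod 8 = 5, so (498/1253) = (-1)^1·(249/1253); sign now -1
reciprocity: (249/1253) = +1·(1253/249) since 249 mod 4 = 1, 1253 mod 4 = 1; sign now -1
(1253/249) = (8/249)   [reduce mod 249]
8 = 2^3·1; (2/249) = +1 since 249 mod 8 = 1, so (8/249) = (+1)^3·(1/249); sign now -1
(1/249) = 1; final value = sign = -1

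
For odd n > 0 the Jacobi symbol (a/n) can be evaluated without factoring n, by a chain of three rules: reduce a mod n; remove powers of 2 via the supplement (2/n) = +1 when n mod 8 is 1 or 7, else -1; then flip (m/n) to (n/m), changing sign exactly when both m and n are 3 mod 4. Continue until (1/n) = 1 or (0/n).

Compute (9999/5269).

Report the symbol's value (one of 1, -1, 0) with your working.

0

(9999/5269) = (4730/5269)   [reduce mod 5269]
4730 = 2^1·2365; (2/5269) = -1 since 5269 mod 8 = 5, so (4730/5269) = (-1)^1·(2365/5269); sign now -1
reciprocity: (2365/5269) = +1·(5269/2365) since 2365 mod 4 = 1, 5269 mod 4 = 1; sign now -1
(5269/2365) = (539/2365)   [reduce mod 2365]
reciprocity: (539/2365) = +1·(2365/539) since 539 mod 4 = 3, 2365 mod 4 = 1; sign now -1
(2365/539) = (209/539)   [reduce mod 539]
reciprocity: (209/539) = +1·(539/209) since 209 mod 4 = 1, 539 mod 4 = 3; sign now -1
(539/209) = (121/209)   [reduce mod 209]
reciprocity: (121/209) = +1·(209/121) since 121 mod 4 = 1, 209 mod 4 = 1; sign now -1
(209/121) = (88/121)   [reduce mod 121]
88 = 2^3·11; (2/121) = +1 since 121 mod 8 = 1, so (88/121) = (+1)^3·(11/121); sign now -1
reciprocity: (11/121) = +1·(121/11) since 11 mod 4 = 3, 121 mod 4 = 1; sign now -1
(121/11) = (0/11)   [reduce mod 11]
(0/11) = 0   [gcd(a, n) > 1]; final value = 0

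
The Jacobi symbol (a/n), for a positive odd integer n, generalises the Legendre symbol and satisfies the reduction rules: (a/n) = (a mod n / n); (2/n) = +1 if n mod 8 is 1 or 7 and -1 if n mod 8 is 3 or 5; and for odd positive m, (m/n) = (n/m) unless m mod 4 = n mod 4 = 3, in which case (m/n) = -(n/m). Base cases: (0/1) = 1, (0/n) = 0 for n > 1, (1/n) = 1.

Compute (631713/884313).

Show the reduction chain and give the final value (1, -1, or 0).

0

flip (631713/884313) -> (884313/631713): both odd, 631713 mod 4 = 1, 884313 mod 4 = 1, so the flip contributes +1; sign now +1
(884313/631713): 884313 mod 631713 = 252600, so (884313/631713) = (252600/631713)
factor out 2^3: 252600 = 2^3·31575; with 631713 mod 8 = 1, (2/631713) = +1; sign now +1; continue with (31575/631713)
flip (31575/631713) -> (631713/31575): both odd, 31575 mod 4 = 3, 631713 mod 4 = 1, so the flip contributes +1; sign now +1
(631713/31575): 631713 mod 31575 = 213, so (631713/31575) = (213/31575)
flip (213/31575) -> (31575/213): both odd, 213 mod 4 = 1, 31575 mod 4 = 3, so the flip contributes +1; sign now +1
(31575/213): 31575 mod 213 = 51, so (31575/213) = (51/213)
flip (51/213) -> (213/51): both odd, 51 mod 4 = 3, 213 mod 4 = 1, so the flip contributes +1; sign now +1
(213/51): 213 mod 51 = 9, so (213/51) = (9/51)
flip (9/51) -> (51/9): both odd, 9 mod 4 = 1, 51 mod 4 = 3, so the flip contributes +1; sign now +1
(51/9): 51 mod 9 = 6, so (51/9) = (6/9)
factor out 2^1: 6 = 2^1·3; with 9 mod 8 = 1, (2/9) = +1; sign now +1; continue with (3/9)
flip (3/9) -> (9/3): both odd, 3 mod 4 = 3, 9 mod 4 = 1, so the flip contributes +1; sign now +1
(9/3): 9 mod 3 = 0, so (9/3) = (0/3)
reached (0/3); gcd(a, n) > 1, so (0/3) = 0 and the symbol is 0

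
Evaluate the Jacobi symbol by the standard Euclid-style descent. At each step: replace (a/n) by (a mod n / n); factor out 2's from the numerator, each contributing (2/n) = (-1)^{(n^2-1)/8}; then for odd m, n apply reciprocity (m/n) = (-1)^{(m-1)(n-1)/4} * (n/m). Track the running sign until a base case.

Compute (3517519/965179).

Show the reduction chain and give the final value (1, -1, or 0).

(3517519/965179): 3517519 mod 965179 = 621982, so (3517519/965179) = (621982/965179)
factor out 2^1: 621982 = 2^1·310991; with 965179 mod 8 = 3, (2/965179) = -1; sign now -1; continue with (310991/965179)
flip (310991/965179) -> (965179/310991): both odd, 310991 mod 4 = 3, 965179 mod 4 = 3, so the flip contributes -1; sign now +1
(965179/310991): 965179 mod 310991 = 32206, so (965179/310991) = (32206/310991)
factor out 2^1: 32206 = 2^1·16103; with 310991 mod 8 = 7, (2/310991) = +1; sign now +1; continue with (16103/310991)
flip (16103/310991) -> (310991/16103): both odd, 16103 mod 4 = 3, 310991 mod 4 = 3, so the flip contributes -1; sign now -1
(310991/16103): 310991 mod 16103 = 5034, so (310991/16103) = (5034/16103)
factor out 2^1: 5034 = 2^1·2517; with 16103 mod 8 = 7, (2/16103) = +1; sign now -1; continue with (2517/16103)
flip (2517/16103) -> (16103/2517): both odd, 2517 mod 4 = 1, 16103 mod 4 = 3, so the flip contributes +1; sign now -1
(16103/2517): 16103 mod 2517 = 1001, so (16103/2517) = (1001/2517)
flip (1001/2517) -> (2517/1001): both odd, 1001 mod 4 = 1, 2517 mod 4 = 1, so the flip contributes +1; sign now -1
(2517/1001): 2517 mod 1001 = 515, so (2517/1001) = (515/1001)
flip (515/1001) -> (1001/515): both odd, 515 mod 4 = 3, 1001 mod 4 = 1, so the flip contributes +1; sign now -1
(1001/515): 1001 mod 515 = 486, so (1001/515) = (486/515)
factor out 2^1: 486 = 2^1·243; with 515 mod 8 = 3, (2/515) = -1; sign now +1; continue with (243/515)
flip (243/515) -> (515/243): both odd, 243 mod 4 = 3, 515 mod 4 = 3, so the flip contributes -1; sign now -1
(515/243): 515 mod 243 = 29, so (515/243) = (29/243)
flip (29/243) -> (243/29): both odd, 29 mod 4 = 1, 243 mod 4 = 3, so the flip contributes +1; sign now -1
(243/29): 243 mod 29 = 11, so (243/29) = (11/29)
flip (11/29) -> (29/11): both odd, 11 mod 4 = 3, 29 mod 4 = 1, so the flip contributes +1; sign now -1
(29/11): 29 mod 11 = 7, so (29/11) = (7/11)
flip (7/11) -> (11/7): both odd, 7 mod 4 = 3, 11 mod 4 = 3, so the flip contributes -1; sign now +1
(11/7): 11 mod 7 = 4, so (11/7) = (4/7)
factor out 2^2: 4 = 2^2·1; with 7 mod 8 = 7, (2/7) = +1; sign now +1; continue with (1/7)
reached (1/7) = 1, so the symbol is +1

1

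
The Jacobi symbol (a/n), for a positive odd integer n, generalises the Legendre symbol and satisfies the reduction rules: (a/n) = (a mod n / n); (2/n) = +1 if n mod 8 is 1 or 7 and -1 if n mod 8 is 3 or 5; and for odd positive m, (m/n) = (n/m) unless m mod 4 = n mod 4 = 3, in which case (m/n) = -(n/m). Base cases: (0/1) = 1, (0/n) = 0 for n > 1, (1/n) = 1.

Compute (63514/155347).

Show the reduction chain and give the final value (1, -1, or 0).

1

factor out 2^1: 63514 = 2^1·31757; with 155347 mod 8 = 3, (2/155347) = -1; sign now -1; continue with (31757/155347)
flip (31757/155347) -> (155347/31757): both odd, 31757 mod 4 = 1, 155347 mod 4 = 3, so the flip contributes +1; sign now -1
(155347/31757): 155347 mod 31757 = 28319, so (155347/31757) = (28319/31757)
flip (28319/31757) -> (31757/28319): both odd, 28319 mod 4 = 3, 31757 mod 4 = 1, so the flip contributes +1; sign now -1
(31757/28319): 31757 mod 28319 = 3438, so (31757/28319) = (3438/28319)
factor out 2^1: 3438 = 2^1·1719; with 28319 mod 8 = 7, (2/28319) = +1; sign now -1; continue with (1719/28319)
flip (1719/28319) -> (28319/1719): both odd, 1719 mod 4 = 3, 28319 mod 4 = 3, so the flip contributes -1; sign now +1
(28319/1719): 28319 mod 1719 = 815, so (28319/1719) = (815/1719)
flip (815/1719) -> (1719/815): both odd, 815 mod 4 = 3, 1719 mod 4 = 3, so the flip contributes -1; sign now -1
(1719/815): 1719 mod 815 = 89, so (1719/815) = (89/815)
flip (89/815) -> (815/89): both odd, 89 mod 4 = 1, 815 mod 4 = 3, so the flip contributes +1; sign now -1
(815/89): 815 mod 89 = 14, so (815/89) = (14/89)
factor out 2^1: 14 = 2^1·7; with 89 mod 8 = 1, (2/89) = +1; sign now -1; continue with (7/89)
flip (7/89) -> (89/7): both odd, 7 mod 4 = 3, 89 mod 4 = 1, so the flip contributes +1; sign now -1
(89/7): 89 mod 7 = 5, so (89/7) = (5/7)
flip (5/7) -> (7/5): both odd, 5 mod 4 = 1, 7 mod 4 = 3, so the flip contributes +1; sign now -1
(7/5): 7 mod 5 = 2, so (7/5) = (2/5)
factor out 2^1: 2 = 2^1·1; with 5 mod 8 = 5, (2/5) = -1; sign now +1; continue with (1/5)
reached (1/5) = 1, so the symbol is +1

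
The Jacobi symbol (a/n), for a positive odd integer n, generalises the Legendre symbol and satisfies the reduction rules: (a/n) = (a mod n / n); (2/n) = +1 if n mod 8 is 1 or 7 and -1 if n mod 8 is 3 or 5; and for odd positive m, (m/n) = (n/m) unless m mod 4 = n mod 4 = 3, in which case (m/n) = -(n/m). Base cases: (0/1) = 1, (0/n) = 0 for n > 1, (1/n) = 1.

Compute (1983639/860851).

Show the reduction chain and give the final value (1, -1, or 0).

1

(1983639/860851): 1983639 mod 860851 = 261937, so (1983639/860851) = (261937/860851)
flip (261937/860851) -> (860851/261937): both odd, 261937 mod 4 = 1, 860851 mod 4 = 3, so the flip contributes +1; sign now +1
(860851/261937): 860851 mod 261937 = 75040, so (860851/261937) = (75040/261937)
factor out 2^5: 75040 = 2^5·2345; with 261937 mod 8 = 1, (2/261937) = +1; sign now +1; continue with (2345/261937)
flip (2345/261937) -> (261937/2345): both odd, 2345 mod 4 = 1, 261937 mod 4 = 1, so the flip contributes +1; sign now +1
(261937/2345): 261937 mod 2345 = 1642, so (261937/2345) = (1642/2345)
factor out 2^1: 1642 = 2^1·821; with 2345 mod 8 = 1, (2/2345) = +1; sign now +1; continue with (821/2345)
flip (821/2345) -> (2345/821): both odd, 821 mod 4 = 1, 2345 mod 4 = 1, so the flip contributes +1; sign now +1
(2345/821): 2345 mod 821 = 703, so (2345/821) = (703/821)
flip (703/821) -> (821/703): both odd, 703 mod 4 = 3, 821 mod 4 = 1, so the flip contributes +1; sign now +1
(821/703): 821 mod 703 = 118, so (821/703) = (118/703)
factor out 2^1: 118 = 2^1·59; with 703 mod 8 = 7, (2/703) = +1; sign now +1; continue with (59/703)
flip (59/703) -> (703/59): both odd, 59 mod 4 = 3, 703 mod 4 = 3, so the flip contributes -1; sign now -1
(703/59): 703 mod 59 = 54, so (703/59) = (54/59)
factor out 2^1: 54 = 2^1·27; with 59 mod 8 = 3, (2/59) = -1; sign now +1; continue with (27/59)
flip (27/59) -> (59/27): both odd, 27 mod 4 = 3, 59 mod 4 = 3, so the flip contributes -1; sign now -1
(59/27): 59 mod 27 = 5, so (59/27) = (5/27)
flip (5/27) -> (27/5): both odd, 5 mod 4 = 1, 27 mod 4 = 3, so the flip contributes +1; sign now -1
(27/5): 27 mod 5 = 2, so (27/5) = (2/5)
factor out 2^1: 2 = 2^1·1; with 5 mod 8 = 5, (2/5) = -1; sign now +1; continue with (1/5)
reached (1/5) = 1, so the symbol is +1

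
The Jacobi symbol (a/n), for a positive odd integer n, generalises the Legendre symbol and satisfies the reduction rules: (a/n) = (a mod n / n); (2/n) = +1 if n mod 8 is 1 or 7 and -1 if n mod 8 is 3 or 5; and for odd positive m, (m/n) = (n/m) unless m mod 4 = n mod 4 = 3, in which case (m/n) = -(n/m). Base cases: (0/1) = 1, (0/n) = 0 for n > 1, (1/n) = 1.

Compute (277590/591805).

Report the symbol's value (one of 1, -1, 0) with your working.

277590 = 2^1·138795; (2/591805) = -1 since 591805 mod 8 = 5, so (277590/591805) = (-1)^1·(138795/591805); sign now -1
reciprocity: (138795/591805) = +1·(591805/138795) since 138795 mod 4 = 3, 591805 mod 4 = 1; sign now -1
(591805/138795) = (36625/138795)   [reduce mod 138795]
reciprocity: (36625/138795) = +1·(138795/36625) since 36625 mod 4 = 1, 138795 mod 4 = 3; sign now -1
(138795/36625) = (28920/36625)   [reduce mod 36625]
28920 = 2^3·3615; (2/36625) = +1 since 36625 mod 8 = 1, so (28920/36625) = (+1)^3·(3615/36625); sign now -1
reciprocity: (3615/36625) = +1·(36625/3615) since 3615 mod 4 = 3, 36625 mod 4 = 1; sign now -1
(36625/3615) = (475/3615)   [reduce mod 3615]
reciprocity: (475/3615) = -1·(3615/475) since 475 mod 4 = 3, 3615 mod 4 = 3; sign now +1
(3615/475) = (290/475)   [reduce mod 475]
290 = 2^1·145; (2/475) = -1 since 475 mod 8 = 3, so (290/475) = (-1)^1·(145/475); sign now -1
reciprocity: (145/475) = +1·(475/145) since 145 mod 4 = 1, 475 mod 4 = 3; sign now -1
(475/145) = (40/145)   [reduce mod 145]
40 = 2^3·5; (2/145) = +1 since 145 mod 8 = 1, so (40/145) = (+1)^3·(5/145); sign now -1
reciprocity: (5/145) = +1·(145/5) since 5 mod 4 = 1, 145 mod 4 = 1; sign now -1
(145/5) = (0/5)   [reduce mod 5]
(0/5) = 0   [gcd(a, n) > 1]; final value = 0

0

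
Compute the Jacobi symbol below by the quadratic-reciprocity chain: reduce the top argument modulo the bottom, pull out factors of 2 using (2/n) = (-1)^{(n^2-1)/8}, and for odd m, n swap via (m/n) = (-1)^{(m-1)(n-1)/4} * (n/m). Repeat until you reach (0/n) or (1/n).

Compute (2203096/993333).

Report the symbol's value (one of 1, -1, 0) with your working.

(2203096/993333) = (216430/993333)   [reduce mod 993333]
216430 = 2^1·108215; (2/993333) = -1 since 993333 mod 8 = 5, so (216430/993333) = (-1)^1·(108215/993333); sign now -1
reciprocity: (108215/993333) = +1·(993333/108215) since 108215 mod 4 = 3, 993333 mod 4 = 1; sign now -1
(993333/108215) = (19398/108215)   [reduce mod 108215]
19398 = 2^1·9699; (2/108215) = +1 since 108215 mod 8 = 7, so (19398/108215) = (+1)^1·(9699/108215); sign now -1
reciprocity: (9699/108215) = -1·(108215/9699) since 9699 mod 4 = 3, 108215 mod 4 = 3; sign now +1
(108215/9699) = (1526/9699)   [reduce mod 9699]
1526 = 2^1·763; (2/9699) = -1 since 9699 mod 8 = 3, so (1526/9699) = (-1)^1·(763/9699); sign now -1
reciprocity: (763/9699) = -1·(9699/763) since 763 mod 4 = 3, 9699 mod 4 = 3; sign now +1
(9699/763) = (543/763)   [reduce mod 763]
reciprocity: (543/763) = -1·(763/543) since 543 mod 4 = 3, 763 mod 4 = 3; sign now -1
(763/543) = (220/543)   [reduce mod 543]
220 = 2^2·55; (2/543) = +1 since 543 mod 8 = 7, so (220/543) = (+1)^2·(55/543); sign now -1
reciprocity: (55/543) = -1·(543/55) since 55 mod 4 = 3, 543 mod 4 = 3; sign now +1
(543/55) = (48/55)   [reduce mod 55]
48 = 2^4·3; (2/55) = +1 since 55 mod 8 = 7, so (48/55) = (+1)^4·(3/55); sign now +1
reciprocity: (3/55) = -1·(55/3) since 3 mod 4 = 3, 55 mod 4 = 3; sign now -1
(55/3) = (1/3)   [reduce mod 3]
(1/3) = 1; final value = sign = -1

-1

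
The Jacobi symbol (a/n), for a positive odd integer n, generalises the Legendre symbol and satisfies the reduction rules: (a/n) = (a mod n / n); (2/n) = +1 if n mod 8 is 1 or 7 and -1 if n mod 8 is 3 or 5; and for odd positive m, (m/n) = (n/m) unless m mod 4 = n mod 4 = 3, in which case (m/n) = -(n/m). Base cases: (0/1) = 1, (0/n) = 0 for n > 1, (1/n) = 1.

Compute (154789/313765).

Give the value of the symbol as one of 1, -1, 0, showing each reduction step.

reciprocity: (154789/313765) = +1·(313765/154789) since 154789 mod 4 = 1, 313765 mod 4 = 1; sign now +1
(313765/154789) = (4187/154789)   [reduce mod 154789]
reciprocity: (4187/154789) = +1·(154789/4187) since 4187 mod 4 = 3, 154789 mod 4 = 1; sign now +1
(154789/4187) = (4057/4187)   [reduce mod 4187]
reciprocity: (4057/4187) = +1·(4187/4057) since 4057 mod 4 = 1, 4187 mod 4 = 3; sign now +1
(4187/4057) = (130/4057)   [reduce mod 4057]
130 = 2^1·65; (2/4057) = +1 since 4057 mod 8 = 1, so (130/4057) = (+1)^1·(65/4057); sign now +1
reciprocity: (65/4057) = +1·(4057/65) since 65 mod 4 = 1, 4057 mod 4 = 1; sign now +1
(4057/65) = (27/65)   [reduce mod 65]
reciprocity: (27/65) = +1·(65/27) since 27 mod 4 = 3, 65 mod 4 = 1; sign now +1
(65/27) = (11/27)   [reduce mod 27]
reciprocity: (11/27) = -1·(27/11) since 11 mod 4 = 3, 27 mod 4 = 3; sign now -1
(27/11) = (5/11)   [reduce mod 11]
reciprocity: (5/11) = +1·(11/5) since 5 mod 4 = 1, 11 mod 4 = 3; sign now -1
(11/5) = (1/5)   [reduce mod 5]
(1/5) = 1; final value = sign = -1

-1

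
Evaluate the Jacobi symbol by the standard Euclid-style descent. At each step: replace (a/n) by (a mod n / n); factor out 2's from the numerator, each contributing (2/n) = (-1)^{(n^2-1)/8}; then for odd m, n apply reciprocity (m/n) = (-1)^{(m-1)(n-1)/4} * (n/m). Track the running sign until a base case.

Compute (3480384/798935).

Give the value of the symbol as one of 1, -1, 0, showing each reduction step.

(3480384/798935) = (284644/798935)   [reduce mod 798935]
284644 = 2^2·71161; (2/798935) = +1 since 798935 mod 8 = 7, so (284644/798935) = (+1)^2·(71161/798935); sign now +1
reciprocity: (71161/798935) = +1·(798935/71161) since 71161 mod 4 = 1, 798935 mod 4 = 3; sign now +1
(798935/71161) = (16164/71161)   [reduce mod 71161]
16164 = 2^2·4041; (2/71161) = +1 since 71161 mod 8 = 1, so (16164/71161) = (+1)^2·(4041/71161); sign now +1
reciprocity: (4041/71161) = +1·(71161/4041) since 4041 mod 4 = 1, 71161 mod 4 = 1; sign now +1
(71161/4041) = (2464/4041)   [reduce mod 4041]
2464 = 2^5·77; (2/4041) = +1 since 4041 mod 8 = 1, so (2464/4041) = (+1)^5·(77/4041); sign now +1
reciprocity: (77/4041) = +1·(4041/77) since 77 mod 4 = 1, 4041 mod 4 = 1; sign now +1
(4041/77) = (37/77)   [reduce mod 77]
reciprocity: (37/77) = +1·(77/37) since 37 mod 4 = 1, 77 mod 4 = 1; sign now +1
(77/37) = (3/37)   [reduce mod 37]
reciprocity: (3/37) = +1·(37/3) since 3 mod 4 = 3, 37 mod 4 = 1; sign now +1
(37/3) = (1/3)   [reduce mod 3]
(1/3) = 1; final value = sign = +1

1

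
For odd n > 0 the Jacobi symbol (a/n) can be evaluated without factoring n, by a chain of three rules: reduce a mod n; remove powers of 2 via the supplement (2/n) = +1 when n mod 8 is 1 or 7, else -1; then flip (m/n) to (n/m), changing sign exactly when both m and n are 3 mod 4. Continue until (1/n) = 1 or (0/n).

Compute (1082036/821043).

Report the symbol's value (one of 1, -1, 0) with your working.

(1082036/821043) = (260993/821043)   [reduce mod 821043]
reciprocity: (260993/821043) = +1·(821043/260993) since 260993 mod 4 = 1, 821043 mod 4 = 3; sign now +1
(821043/260993) = (38064/260993)   [reduce mod 260993]
38064 = 2^4·2379; (2/260993) = +1 since 260993 mod 8 = 1, so (38064/260993) = (+1)^4·(2379/260993); sign now +1
reciprocity: (2379/260993) = +1·(260993/2379) since 2379 mod 4 = 3, 260993 mod 4 = 1; sign now +1
(260993/2379) = (1682/2379)   [reduce mod 2379]
1682 = 2^1·841; (2/2379) = -1 since 2379 mod 8 = 3, so (1682/2379) = (-1)^1·(841/2379); sign now -1
reciprocity: (841/2379) = +1·(2379/841) since 841 mod 4 = 1, 2379 mod 4 = 3; sign now -1
(2379/841) = (697/841)   [reduce mod 841]
reciprocity: (697/841) = +1·(841/697) since 697 mod 4 = 1, 841 mod 4 = 1; sign now -1
(841/697) = (144/697)   [reduce mod 697]
144 = 2^4·9; (2/697) = +1 since 697 mod 8 = 1, so (144/697) = (+1)^4·(9/697); sign now -1
reciprocity: (9/697) = +1·(697/9) since 9 mod 4 = 1, 697 mod 4 = 1; sign now -1
(697/9) = (4/9)   [reduce mod 9]
4 = 2^2·1; (2/9) = +1 since 9 mod 8 = 1, so (4/9) = (+1)^2·(1/9); sign now -1
(1/9) = 1; final value = sign = -1

-1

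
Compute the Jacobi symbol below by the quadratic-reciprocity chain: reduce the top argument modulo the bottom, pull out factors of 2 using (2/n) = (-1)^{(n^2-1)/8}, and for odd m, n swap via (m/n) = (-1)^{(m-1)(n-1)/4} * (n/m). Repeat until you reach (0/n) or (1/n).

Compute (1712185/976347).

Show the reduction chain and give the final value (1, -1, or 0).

(1712185/976347) = (735838/976347)   [reduce mod 976347]
735838 = 2^1·367919; (2/976347) = -1 since 976347 mod 8 = 3, so (735838/976347) = (-1)^1·(367919/976347); sign now -1
reciprocity: (367919/976347) = -1·(976347/367919) since 367919 mod 4 = 3, 976347 mod 4 = 3; sign now +1
(976347/367919) = (240509/367919)   [reduce mod 367919]
reciprocity: (240509/367919) = +1·(367919/240509) since 240509 mod 4 = 1, 367919 mod 4 = 3; sign now +1
(367919/240509) = (127410/240509)   [reduce mod 240509]
127410 = 2^1·63705; (2/240509) = -1 since 240509 mod 8 = 5, so (127410/240509) = (-1)^1·(63705/240509); sign now -1
reciprocity: (63705/240509) = +1·(240509/63705) since 63705 mod 4 = 1, 240509 mod 4 = 1; sign now -1
(240509/63705) = (49394/63705)   [reduce mod 63705]
49394 = 2^1·24697; (2/63705) = +1 since 63705 mod 8 = 1, so (49394/63705) = (+1)^1·(24697/63705); sign now -1
reciprocity: (24697/63705) = +1·(63705/24697) since 24697 mod 4 = 1, 63705 mod 4 = 1; sign now -1
(63705/24697) = (14311/24697)   [reduce mod 24697]
reciprocity: (14311/24697) = +1·(24697/14311) since 14311 mod 4 = 3, 24697 mod 4 = 1; sign now -1
(24697/14311) = (10386/14311)   [reduce mod 14311]
10386 = 2^1·5193; (2/14311) = +1 since 14311 mod 8 = 7, so (10386/14311) = (+1)^1·(5193/14311); sign now -1
reciprocity: (5193/14311) = +1·(14311/5193) since 5193 mod 4 = 1, 14311 mod 4 = 3; sign now -1
(14311/5193) = (3925/5193)   [reduce mod 5193]
reciprocity: (3925/5193) = +1·(5193/3925) since 3925 mod 4 = 1, 5193 mod 4 = 1; sign now -1
(5193/3925) = (1268/3925)   [reduce mod 3925]
1268 = 2^2·317; (2/3925) = -1 since 3925 mod 8 = 5, so (1268/3925) = (-1)^2·(317/3925); sign now -1
reciprocity: (317/3925) = +1·(3925/317) since 317 mod 4 = 1, 3925 mod 4 = 1; sign now -1
(3925/317) = (121/317)   [reduce mod 317]
reciprocity: (121/317) = +1·(317/121) since 121 mod 4 = 1, 317 mod 4 = 1; sign now -1
(317/121) = (75/121)   [reduce mod 121]
reciprocity: (75/121) = +1·(121/75) since 75 mod 4 = 3, 121 mod 4 = 1; sign now -1
(121/75) = (46/75)   [reduce mod 75]
46 = 2^1·23; (2/75) = -1 since 75 mod 8 = 3, so (46/75) = (-1)^1·(23/75); sign now +1
reciprocity: (23/75) = -1·(75/23) since 23 mod 4 = 3, 75 mod 4 = 3; sign now -1
(75/23) = (6/23)   [reduce mod 23]
6 = 2^1·3; (2/23) = +1 since 23 mod 8 = 7, so (6/23) = (+1)^1·(3/23); sign now -1
reciprocity: (3/23) = -1·(23/3) since 3 mod 4 = 3, 23 mod 4 = 3; sign now +1
(23/3) = (2/3)   [reduce mod 3]
2 = 2^1·1; (2/3) = -1 since 3 mod 8 = 3, so (2/3) = (-1)^1·(1/3); sign now -1
(1/3) = 1; final value = sign = -1

-1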